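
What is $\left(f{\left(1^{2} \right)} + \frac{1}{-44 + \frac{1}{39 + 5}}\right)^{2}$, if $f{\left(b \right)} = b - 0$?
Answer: $\frac{3575881}{3744225} \approx 0.95504$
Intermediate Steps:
$f{\left(b \right)} = b$ ($f{\left(b \right)} = b + 0 = b$)
$\left(f{\left(1^{2} \right)} + \frac{1}{-44 + \frac{1}{39 + 5}}\right)^{2} = \left(1^{2} + \frac{1}{-44 + \frac{1}{39 + 5}}\right)^{2} = \left(1 + \frac{1}{-44 + \frac{1}{44}}\right)^{2} = \left(1 + \frac{1}{- \frac{1935}{44}}\right)^{2} = \left(1 - \frac{44}{1935}\right)^{2} = \left(\frac{1891}{1935}\right)^{2} = \frac{3575881}{3744225}$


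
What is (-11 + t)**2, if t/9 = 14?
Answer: 13225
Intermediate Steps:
t = 126 (t = 9*14 = 126)
(-11 + t)**2 = (-11 + 126)**2 = 115**2 = 13225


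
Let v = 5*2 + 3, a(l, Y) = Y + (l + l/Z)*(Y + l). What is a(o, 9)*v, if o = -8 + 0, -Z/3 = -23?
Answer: 793/69 ≈ 11.493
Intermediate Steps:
Z = 69 (Z = -3*(-23) = 69)
o = -8
a(l, Y) = Y + 70*l*(Y + l)/69 (a(l, Y) = Y + (l + l/69)*(Y + l) = Y + (70*l/69)*(Y + l) = Y + 70*l*(Y + l)/69)
v = 13 (v = 10 + 3 = 13)
a(o, 9)*v = (9 + (70/69)*(-8)² + (70/69)*9*(-8))*13 = (9 + (70/69)*64 - 1680/23)*13 = (9 + 4480/69 - 1680/23)*13 = (61/69)*13 = 793/69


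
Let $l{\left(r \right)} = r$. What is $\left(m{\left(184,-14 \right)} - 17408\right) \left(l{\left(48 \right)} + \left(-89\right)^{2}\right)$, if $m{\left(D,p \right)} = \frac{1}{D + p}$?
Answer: $- \frac{23583131871}{170} \approx -1.3872 \cdot 10^{8}$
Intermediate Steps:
$\left(m{\left(184,-14 \right)} - 17408\right) \left(l{\left(48 \right)} + \left(-89\right)^{2}\right) = \left(\frac{1}{184 - 14} - 17408\right) \left(48 + \left(-89\right)^{2}\right) = \left(\frac{1}{170} - 17408\right) \left(48 + 7921\right) = \left(\frac{1}{170} - 17408\right) 7969 = \left(- \frac{2959359}{170}\right) 7969 = - \frac{23583131871}{170}$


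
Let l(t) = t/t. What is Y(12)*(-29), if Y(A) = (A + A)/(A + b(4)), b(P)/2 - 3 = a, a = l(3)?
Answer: -174/5 ≈ -34.800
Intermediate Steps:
l(t) = 1
a = 1
b(P) = 8 (b(P) = 6 + 2*1 = 6 + 2 = 8)
Y(A) = 2*A/(8 + A) (Y(A) = (A + A)/(A + 8) = (2*A)/(8 + A) = 2*A/(8 + A))
Y(12)*(-29) = (2*12/(8 + 12))*(-29) = (2*12/20)*(-29) = (2*12*(1/20))*(-29) = (6/5)*(-29) = -174/5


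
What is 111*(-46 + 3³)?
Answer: -2109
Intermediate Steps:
111*(-46 + 3³) = 111*(-46 + 27) = 111*(-19) = -2109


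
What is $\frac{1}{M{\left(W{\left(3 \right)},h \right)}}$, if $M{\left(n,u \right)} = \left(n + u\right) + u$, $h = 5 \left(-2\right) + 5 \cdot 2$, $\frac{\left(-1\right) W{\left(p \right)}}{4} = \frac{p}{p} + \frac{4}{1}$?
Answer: $- \frac{1}{20} \approx -0.05$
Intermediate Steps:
$W{\left(p \right)} = -20$ ($W{\left(p \right)} = - 4 \left(\frac{p}{p} + \frac{4}{1}\right) = - 4 \left(1 + 4 \cdot 1\right) = - 4 \left(1 + 4\right) = \left(-4\right) 5 = -20$)
$h = 0$ ($h = -10 + 10 = 0$)
$M{\left(n,u \right)} = n + 2 u$
$\frac{1}{M{\left(W{\left(3 \right)},h \right)}} = \frac{1}{-20 + 2 \cdot 0} = \frac{1}{-20 + 0} = \frac{1}{-20} = - \frac{1}{20}$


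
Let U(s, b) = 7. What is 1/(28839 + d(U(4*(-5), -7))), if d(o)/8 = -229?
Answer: 1/27007 ≈ 3.7027e-5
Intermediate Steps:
d(o) = -1832 (d(o) = 8*(-229) = -1832)
1/(28839 + d(U(4*(-5), -7))) = 1/(28839 - 1832) = 1/27007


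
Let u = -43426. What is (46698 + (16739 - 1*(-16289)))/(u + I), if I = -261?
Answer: -79726/43687 ≈ -1.8249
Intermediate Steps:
(46698 + (16739 - 1*(-16289)))/(u + I) = (46698 + (16739 - 1*(-16289)))/(-43426 - 261) = (46698 + (16739 + 16289))/(-43687) = (46698 + 33028)*(-1/43687) = 79726*(-1/43687) = -79726/43687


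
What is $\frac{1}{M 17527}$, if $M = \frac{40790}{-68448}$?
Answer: $- \frac{34224}{357463165} \approx -9.5741 \cdot 10^{-5}$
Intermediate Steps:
$M = - \frac{20395}{34224}$ ($M = 40790 \left(- \frac{1}{68448}\right) = - \frac{20395}{34224} \approx -0.59593$)
$\frac{1}{M 17527} = \frac{1}{\left(- \frac{20395}{34224}\right) 17527} = \left(- \frac{34224}{20395}\right) \frac{1}{17527} = - \frac{34224}{357463165}$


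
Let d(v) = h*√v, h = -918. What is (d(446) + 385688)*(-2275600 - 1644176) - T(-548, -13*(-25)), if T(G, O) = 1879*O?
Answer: -1511811176563 + 3598354368*√446 ≈ -1.4358e+12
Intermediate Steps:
d(v) = -918*√v
(d(446) + 385688)*(-2275600 - 1644176) - T(-548, -13*(-25)) = (-918*√446 + 385688)*(-2275600 - 1644176) - 1879*(-13*(-25)) = (385688 - 918*√446)*(-3919776) - 1879*325 = (-1511810565888 + 3598354368*√446) - 1*610675 = (-1511810565888 + 3598354368*√446) - 610675 = -1511811176563 + 3598354368*√446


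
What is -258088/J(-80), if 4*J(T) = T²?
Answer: -32261/200 ≈ -161.30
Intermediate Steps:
J(T) = T²/4
-258088/J(-80) = -258088/((¼)*(-80)²) = -258088/((¼)*6400) = -258088/1600 = -258088*1/1600 = -32261/200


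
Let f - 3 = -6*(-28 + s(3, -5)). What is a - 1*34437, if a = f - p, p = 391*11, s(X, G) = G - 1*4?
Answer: -38513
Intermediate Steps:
s(X, G) = -4 + G (s(X, G) = G - 4 = -4 + G)
p = 4301
f = 225 (f = 3 - 6*(-28 + (-4 - 5)) = 3 - 6*(-28 - 9) = 3 - 6*(-37) = 3 + 222 = 225)
a = -4076 (a = 225 - 1*4301 = 225 - 4301 = -4076)
a - 1*34437 = -4076 - 1*34437 = -4076 - 34437 = -38513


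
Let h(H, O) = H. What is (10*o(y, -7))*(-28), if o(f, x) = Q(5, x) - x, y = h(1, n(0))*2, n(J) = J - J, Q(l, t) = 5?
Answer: -3360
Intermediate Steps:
n(J) = 0
y = 2 (y = 1*2 = 2)
o(f, x) = 5 - x
(10*o(y, -7))*(-28) = (10*(5 - 1*(-7)))*(-28) = (10*(5 + 7))*(-28) = (10*12)*(-28) = 120*(-28) = -3360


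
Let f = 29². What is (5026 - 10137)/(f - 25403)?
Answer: 5111/24562 ≈ 0.20809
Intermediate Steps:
f = 841
(5026 - 10137)/(f - 25403) = (5026 - 10137)/(841 - 25403) = -5111/(-24562) = -5111*(-1/24562) = 5111/24562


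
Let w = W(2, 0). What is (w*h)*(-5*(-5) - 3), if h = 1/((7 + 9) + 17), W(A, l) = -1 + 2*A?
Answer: 2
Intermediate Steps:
w = 3 (w = -1 + 2*2 = -1 + 4 = 3)
h = 1/33 (h = 1/(16 + 17) = 1/33 ≈ 0.030303)
(w*h)*(-5*(-5) - 3) = (3*(1/33))*(-5*(-5) - 3) = (25 - 3)/11 = (1/11)*22 = 2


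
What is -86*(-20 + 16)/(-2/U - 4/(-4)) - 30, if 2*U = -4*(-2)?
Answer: 658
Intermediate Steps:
U = 4 (U = (-4*(-2))/2 = (½)*8 = 4)
-86*(-20 + 16)/(-2/U - 4/(-4)) - 30 = -86*(-20 + 16)/(-2/4 - 4/(-4)) - 30 = -(-344)/(-2*¼ - 4*(-¼)) - 30 = -(-344)/(-½ + 1) - 30 = -(-344)/½ - 30 = -(-344)*2 - 30 = -86*(-8) - 30 = 688 - 30 = 658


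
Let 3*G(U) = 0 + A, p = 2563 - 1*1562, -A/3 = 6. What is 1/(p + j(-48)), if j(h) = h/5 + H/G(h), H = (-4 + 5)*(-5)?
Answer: 30/29767 ≈ 0.0010078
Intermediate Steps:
A = -18 (A = -3*6 = -18)
p = 1001 (p = 2563 - 1562 = 1001)
G(U) = -6 (G(U) = (0 - 18)/3 = (⅓)*(-18) = -6)
H = -5 (H = 1*(-5) = -5)
j(h) = ⅚ + h/5 (j(h) = h/5 - 5/(-6) = h*(⅕) - 5*(-⅙) = h/5 + ⅚ = ⅚ + h/5)
1/(p + j(-48)) = 1/(1001 + (⅚ + (⅕)*(-48))) = 1/(1001 + (⅚ - 48/5)) = 1/(1001 - 263/30) = 1/(29767/30) = 30/29767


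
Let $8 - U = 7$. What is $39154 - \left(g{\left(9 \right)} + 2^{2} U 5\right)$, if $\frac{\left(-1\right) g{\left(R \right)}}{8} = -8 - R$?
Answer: $38998$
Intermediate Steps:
$U = 1$ ($U = 8 - 7 = 1$)
$g{\left(R \right)} = 64 + 8 R$ ($g{\left(R \right)} = - 8 \left(-8 - R\right) = 64 + 8 R$)
$39154 - \left(g{\left(9 \right)} + 2^{2} U 5\right) = 39154 - \left(\left(64 + 8 \cdot 9\right) + 2^{2} \cdot 1 \cdot 5\right) = 39154 - \left(\left(64 + 72\right) + 4 \cdot 5\right) = 39154 - \left(136 + 20\right) = 39154 - 156 = 38998$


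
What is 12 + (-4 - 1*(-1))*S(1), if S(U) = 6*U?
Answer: -6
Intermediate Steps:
12 + (-4 - 1*(-1))*S(1) = 12 + (-4 - 1*(-1))*(6*1) = 12 + (-4 + 1)*6 = 12 - 3*6 = 12 - 18 = -6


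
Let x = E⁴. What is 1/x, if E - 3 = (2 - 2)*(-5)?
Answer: 1/81 ≈ 0.012346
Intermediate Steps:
E = 3 (E = 3 + (2 - 2)*(-5) = 3 + 0*(-5) = 3 + 0 = 3)
x = 81 (x = 3⁴ = 81)
1/x = 1/81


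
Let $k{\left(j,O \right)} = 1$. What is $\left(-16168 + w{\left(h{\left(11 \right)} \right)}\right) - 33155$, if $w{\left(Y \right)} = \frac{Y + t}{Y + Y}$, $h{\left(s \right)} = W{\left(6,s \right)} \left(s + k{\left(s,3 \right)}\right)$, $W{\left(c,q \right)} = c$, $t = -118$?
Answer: $- \frac{3551279}{72} \approx -49323.0$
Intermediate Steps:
$h{\left(s \right)} = 6 + 6 s$ ($h{\left(s \right)} = 6 \left(s + 1\right) = 6 \left(1 + s\right) = 6 + 6 s$)
$w{\left(Y \right)} = \frac{-118 + Y}{2 Y}$ ($w{\left(Y \right)} = \frac{Y - 118}{Y + Y} = \frac{-118 + Y}{2 Y}$)
$\left(-16168 + w{\left(h{\left(11 \right)} \right)}\right) - 33155 = \left(-16168 + \frac{-118 + \left(6 + 6 \cdot 11\right)}{2 \left(6 + 6 \cdot 11\right)}\right) - 33155 = \left(-16168 + \frac{-118 + \left(6 + 66\right)}{2 \left(6 + 66\right)}\right) - 33155 = \left(-16168 + \frac{-118 + 72}{2 \cdot 72}\right) - 33155 = \left(-16168 + \frac{1}{2} \cdot \frac{1}{72} \left(-46\right)\right) - 33155 = \left(-16168 - \frac{23}{72}\right) - 33155 = - \frac{1164119}{72} - 33155 = - \frac{3551279}{72}$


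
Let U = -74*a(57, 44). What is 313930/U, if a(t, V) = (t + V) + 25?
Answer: -156965/4662 ≈ -33.669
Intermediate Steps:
a(t, V) = 25 + V + t (a(t, V) = (V + t) + 25 = 25 + V + t)
U = -9324 (U = -74*(25 + 44 + 57) = -74*126 = -9324)
313930/U = 313930/(-9324) = 313930*(-1/9324) = -156965/4662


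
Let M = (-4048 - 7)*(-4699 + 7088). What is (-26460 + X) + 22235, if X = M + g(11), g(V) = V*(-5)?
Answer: -9691675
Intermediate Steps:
g(V) = -5*V
M = -9687395 (M = -4055*2389 = -9687395)
X = -9687450 (X = -9687395 - 5*11 = -9687395 - 55 = -9687450)
(-26460 + X) + 22235 = (-26460 - 9687450) + 22235 = -9713910 + 22235 = -9691675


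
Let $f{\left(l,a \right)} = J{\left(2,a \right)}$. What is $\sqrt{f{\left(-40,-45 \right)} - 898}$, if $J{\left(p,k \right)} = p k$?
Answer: $2 i \sqrt{247} \approx 31.432 i$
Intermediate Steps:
$J{\left(p,k \right)} = k p$
$f{\left(l,a \right)} = 2 a$ ($f{\left(l,a \right)} = a 2 = 2 a$)
$\sqrt{f{\left(-40,-45 \right)} - 898} = \sqrt{2 \left(-45\right) - 898} = \sqrt{-90 - 898} = \sqrt{-988} = 2 i \sqrt{247}$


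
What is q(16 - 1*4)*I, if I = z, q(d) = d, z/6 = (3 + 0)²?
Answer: 648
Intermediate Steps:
z = 54 (z = 6*(3 + 0)² = 6*3² = 6*9 = 54)
I = 54
q(16 - 1*4)*I = (16 - 1*4)*54 = (16 - 4)*54 = 12*54 = 648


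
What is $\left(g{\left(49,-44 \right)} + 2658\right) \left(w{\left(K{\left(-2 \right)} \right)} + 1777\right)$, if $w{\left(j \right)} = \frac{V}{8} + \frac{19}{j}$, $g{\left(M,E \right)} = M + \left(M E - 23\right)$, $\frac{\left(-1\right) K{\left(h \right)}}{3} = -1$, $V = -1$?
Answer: $941534$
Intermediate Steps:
$K{\left(h \right)} = 3$ ($K{\left(h \right)} = \left(-3\right) \left(-1\right) = 3$)
$g{\left(M,E \right)} = -23 + M + E M$ ($g{\left(M,E \right)} = M + \left(E M - 23\right) = M + \left(-23 + E M\right) = -23 + M + E M$)
$w{\left(j \right)} = - \frac{1}{8} + \frac{19}{j}$
$\left(g{\left(49,-44 \right)} + 2658\right) \left(w{\left(K{\left(-2 \right)} \right)} + 1777\right) = \left(\left(-23 + 49 - 2156\right) + 2658\right) \left(\frac{152 - 3}{8 \cdot 3} + 1777\right) = \left(\left(-23 + 49 - 2156\right) + 2658\right) \left(\frac{1}{8} \cdot \frac{1}{3} \left(152 - 3\right) + 1777\right) = \left(-2130 + 2658\right) \left(\frac{1}{8} \cdot \frac{1}{3} \cdot 149 + 1777\right) = 528 \left(\frac{149}{24} + 1777\right) = 528 \cdot \frac{42797}{24} = 941534$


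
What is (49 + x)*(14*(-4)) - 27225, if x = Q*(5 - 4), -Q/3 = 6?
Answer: -28961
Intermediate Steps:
Q = -18 (Q = -3*6 = -18)
x = -18 (x = -18*(5 - 4) = -18*1 = -18)
(49 + x)*(14*(-4)) - 27225 = (49 - 18)*(14*(-4)) - 27225 = 31*(-56) - 27225 = -1736 - 27225 = -28961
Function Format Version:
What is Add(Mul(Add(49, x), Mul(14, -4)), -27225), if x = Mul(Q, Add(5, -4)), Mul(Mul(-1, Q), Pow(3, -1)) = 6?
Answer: -28961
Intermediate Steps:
Q = -18 (Q = Mul(-3, 6) = -18)
x = -18 (x = Mul(-18, Add(5, -4)) = Mul(-18, 1) = -18)
Add(Mul(Add(49, x), Mul(14, -4)), -27225) = Add(Mul(Add(49, -18), Mul(14, -4)), -27225) = Add(Mul(31, -56), -27225) = Add(-1736, -27225) = -28961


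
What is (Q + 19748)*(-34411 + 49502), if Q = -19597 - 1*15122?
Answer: -225927361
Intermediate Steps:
Q = -34719 (Q = -19597 - 15122 = -34719)
(Q + 19748)*(-34411 + 49502) = (-34719 + 19748)*(-34411 + 49502) = -14971*15091 = -225927361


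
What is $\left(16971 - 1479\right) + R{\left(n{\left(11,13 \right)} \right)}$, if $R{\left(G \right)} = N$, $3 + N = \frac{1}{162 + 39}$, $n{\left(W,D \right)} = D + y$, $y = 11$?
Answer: $\frac{3113290}{201} \approx 15489.0$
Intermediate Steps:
$n{\left(W,D \right)} = 11 + D$ ($n{\left(W,D \right)} = D + 11 = 11 + D$)
$N = - \frac{602}{201}$ ($N = -3 + \frac{1}{162 + 39} = -3 + \frac{1}{201} = - \frac{602}{201} \approx -2.995$)
$R{\left(G \right)} = - \frac{602}{201}$
$\left(16971 - 1479\right) + R{\left(n{\left(11,13 \right)} \right)} = \left(16971 - 1479\right) - \frac{602}{201} = 15492 - \frac{602}{201} = \frac{3113290}{201}$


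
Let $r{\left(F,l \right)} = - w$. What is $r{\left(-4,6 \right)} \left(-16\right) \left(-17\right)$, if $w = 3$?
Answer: $-816$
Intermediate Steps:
$r{\left(F,l \right)} = -3$ ($r{\left(F,l \right)} = \left(-1\right) 3 = -3$)
$r{\left(-4,6 \right)} \left(-16\right) \left(-17\right) = \left(-3\right) \left(-16\right) \left(-17\right) = 48 \left(-17\right) = -816$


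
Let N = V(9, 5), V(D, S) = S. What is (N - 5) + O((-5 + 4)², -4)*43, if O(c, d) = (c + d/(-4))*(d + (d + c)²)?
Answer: 430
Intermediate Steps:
N = 5
O(c, d) = (c - d/4)*(d + (c + d)²) (O(c, d) = (c + d*(-¼))*(d + (c + d)²) = (c - d/4)*(d + (c + d)²))
(N - 5) + O((-5 + 4)², -4)*43 = (5 - 5) + (-¼*(-4)² + (-5 + 4)²*(-4) + (-5 + 4)²*((-5 + 4)² - 4)² - ¼*(-4)*((-5 + 4)² - 4)²)*43 = 0 + (-¼*16 + (-1)²*(-4) + (-1)²*((-1)² - 4)² - ¼*(-4)*((-1)² - 4)²)*43 = 0 + (-4 + 1*(-4) + 1*(1 - 4)² - ¼*(-4)*(1 - 4)²)*43 = 0 + (-4 - 4 + 1*(-3)² - ¼*(-4)*(-3)²)*43 = 0 + (-4 - 4 + 1*9 - ¼*(-4)*9)*43 = 0 + (-4 - 4 + 9 + 9)*43 = 0 + 10*43 = 0 + 430 = 430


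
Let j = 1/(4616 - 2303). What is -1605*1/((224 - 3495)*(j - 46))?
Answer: -3712365/348024587 ≈ -0.010667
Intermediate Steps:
j = 1/2313 ≈ 0.00043234
-1605*1/((224 - 3495)*(j - 46)) = -1605*1/((224 - 3495)*(1/2313 - 46)) = -1605/((-106397/2313*(-3271))) = -1605/348024587/2313 = -1605*2313/348024587 = -3712365/348024587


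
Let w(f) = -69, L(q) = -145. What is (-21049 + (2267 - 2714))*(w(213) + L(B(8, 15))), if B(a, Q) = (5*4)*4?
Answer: 4600144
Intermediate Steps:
B(a, Q) = 80 (B(a, Q) = 20*4 = 80)
(-21049 + (2267 - 2714))*(w(213) + L(B(8, 15))) = (-21049 + (2267 - 2714))*(-69 - 145) = (-21049 - 447)*(-214) = -21496*(-214) = 4600144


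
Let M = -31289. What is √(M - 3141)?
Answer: I*√34430 ≈ 185.55*I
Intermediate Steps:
√(M - 3141) = √(-31289 - 3141) = √(-34430) = I*√34430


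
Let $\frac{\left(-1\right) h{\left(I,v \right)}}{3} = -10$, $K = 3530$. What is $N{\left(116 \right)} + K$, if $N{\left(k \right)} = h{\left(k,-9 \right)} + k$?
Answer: $3676$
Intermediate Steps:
$h{\left(I,v \right)} = 30$ ($h{\left(I,v \right)} = \left(-3\right) \left(-10\right) = 30$)
$N{\left(k \right)} = 30 + k$
$N{\left(116 \right)} + K = \left(30 + 116\right) + 3530 = 146 + 3530 = 3676$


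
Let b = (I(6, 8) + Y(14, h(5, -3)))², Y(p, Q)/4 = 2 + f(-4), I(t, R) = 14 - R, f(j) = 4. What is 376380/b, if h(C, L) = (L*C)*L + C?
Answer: 2091/5 ≈ 418.20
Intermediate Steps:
h(C, L) = C + C*L² (h(C, L) = (C*L)*L + C = C*L² + C = C + C*L²)
Y(p, Q) = 24 (Y(p, Q) = 4*(2 + 4) = 4*6 = 24)
b = 900 (b = ((14 - 1*8) + 24)² = ((14 - 8) + 24)² = (6 + 24)² = 30² = 900)
376380/b = 376380/900 = 376380*(1/900) = 2091/5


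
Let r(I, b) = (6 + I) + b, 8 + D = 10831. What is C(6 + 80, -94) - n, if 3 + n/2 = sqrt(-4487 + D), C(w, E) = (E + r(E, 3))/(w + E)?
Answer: 227/8 - 48*sqrt(11) ≈ -130.82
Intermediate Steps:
D = 10823 (D = -8 + 10831 = 10823)
r(I, b) = 6 + I + b
C(w, E) = (9 + 2*E)/(E + w) (C(w, E) = (E + (6 + E + 3))/(w + E) = (E + (9 + E))/(E + w) = (9 + 2*E)/(E + w))
n = -6 + 48*sqrt(11) (n = -6 + 2*sqrt(-4487 + 10823) = -6 + 2*sqrt(6336) = -6 + 2*(24*sqrt(11)) = -6 + 48*sqrt(11) ≈ 153.20)
C(6 + 80, -94) - n = (9 + 2*(-94))/(-94 + (6 + 80)) - (-6 + 48*sqrt(11)) = (9 - 188)/(-94 + 86) + (6 - 48*sqrt(11)) = -179/(-8) + (6 - 48*sqrt(11)) = -1/8*(-179) + (6 - 48*sqrt(11)) = 179/8 + (6 - 48*sqrt(11)) = 227/8 - 48*sqrt(11)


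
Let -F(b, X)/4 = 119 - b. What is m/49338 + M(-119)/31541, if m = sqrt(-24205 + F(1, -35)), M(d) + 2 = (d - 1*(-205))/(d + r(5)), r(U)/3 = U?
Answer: -147/1640132 + I*sqrt(24677)/49338 ≈ -8.9627e-5 + 0.0031839*I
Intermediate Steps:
r(U) = 3*U
F(b, X) = -476 + 4*b (F(b, X) = -4*(119 - b) = -476 + 4*b)
M(d) = -2 + (205 + d)/(15 + d) (M(d) = -2 + (d - 1*(-205))/(d + 3*5) = -2 + (d + 205)/(d + 15) = -2 + (205 + d)/(15 + d))
m = I*sqrt(24677) (m = sqrt(-24205 + (-476 + 4*1)) = sqrt(-24205 + (-476 + 4)) = sqrt(-24205 - 472) = sqrt(-24677) = I*sqrt(24677) ≈ 157.09*I)
m/49338 + M(-119)/31541 = (I*sqrt(24677))/49338 + ((175 - 1*(-119))/(15 - 119))/31541 = (I*sqrt(24677))*(1/49338) + ((175 + 119)/(-104))*(1/31541) = I*sqrt(24677)/49338 - 1/104*294*(1/31541) = I*sqrt(24677)/49338 - 147/52*1/31541 = I*sqrt(24677)/49338 - 147/1640132 = -147/1640132 + I*sqrt(24677)/49338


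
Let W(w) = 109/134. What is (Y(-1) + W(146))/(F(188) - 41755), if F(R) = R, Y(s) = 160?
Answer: -21549/5569978 ≈ -0.0038688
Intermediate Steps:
W(w) = 109/134 (W(w) = 109*(1/134) = 109/134)
(Y(-1) + W(146))/(F(188) - 41755) = (160 + 109/134)/(188 - 41755) = (21549/134)/(-41567) = (21549/134)*(-1/41567) = -21549/5569978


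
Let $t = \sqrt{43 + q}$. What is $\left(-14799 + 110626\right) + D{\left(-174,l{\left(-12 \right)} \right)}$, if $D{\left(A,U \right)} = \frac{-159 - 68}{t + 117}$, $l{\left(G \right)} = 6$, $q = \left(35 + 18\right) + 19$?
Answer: $\frac{1300729139}{13574} + \frac{227 \sqrt{115}}{13574} \approx 95825.0$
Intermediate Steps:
$q = 72$ ($q = 53 + 19 = 72$)
$t = \sqrt{115}$ ($t = \sqrt{43 + 72} = \sqrt{115} \approx 10.724$)
$D{\left(A,U \right)} = - \frac{227}{117 + \sqrt{115}}$ ($D{\left(A,U \right)} = \frac{-159 - 68}{\sqrt{115} + 117} = - \frac{227}{117 + \sqrt{115}}$)
$\left(-14799 + 110626\right) + D{\left(-174,l{\left(-12 \right)} \right)} = \left(-14799 + 110626\right) - \left(\frac{26559}{13574} - \frac{227 \sqrt{115}}{13574}\right) = 95827 - \left(\frac{26559}{13574} - \frac{227 \sqrt{115}}{13574}\right) = \frac{1300729139}{13574} + \frac{227 \sqrt{115}}{13574}$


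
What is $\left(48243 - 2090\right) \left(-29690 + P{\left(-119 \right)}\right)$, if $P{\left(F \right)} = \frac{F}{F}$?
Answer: $-1370236417$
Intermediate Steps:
$P{\left(F \right)} = 1$
$\left(48243 - 2090\right) \left(-29690 + P{\left(-119 \right)}\right) = \left(48243 - 2090\right) \left(-29690 + 1\right) = 46153 \left(-29689\right) = -1370236417$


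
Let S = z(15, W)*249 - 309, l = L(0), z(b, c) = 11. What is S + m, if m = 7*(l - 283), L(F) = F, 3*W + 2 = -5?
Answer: 449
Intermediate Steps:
W = -7/3 (W = -2/3 + (1/3)*(-5) = -2/3 - 5/3 = -7/3 ≈ -2.3333)
l = 0
S = 2430 (S = 11*249 - 309 = 2739 - 309 = 2430)
m = -1981 (m = 7*(0 - 283) = 7*(-283) = -1981)
S + m = 2430 - 1981 = 449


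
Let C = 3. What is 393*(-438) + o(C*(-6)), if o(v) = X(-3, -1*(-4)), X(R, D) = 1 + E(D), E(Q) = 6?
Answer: -172127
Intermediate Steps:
X(R, D) = 7 (X(R, D) = 1 + 6 = 7)
o(v) = 7
393*(-438) + o(C*(-6)) = 393*(-438) + 7 = -172134 + 7 = -172127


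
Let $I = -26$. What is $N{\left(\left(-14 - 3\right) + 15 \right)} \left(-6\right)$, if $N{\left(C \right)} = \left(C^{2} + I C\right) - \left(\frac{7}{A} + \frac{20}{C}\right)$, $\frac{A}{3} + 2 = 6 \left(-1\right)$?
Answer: $- \frac{1591}{4} \approx -397.75$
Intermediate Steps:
$A = -24$ ($A = -6 + 3 \cdot 6 \left(-1\right) = -6 + 3 \left(-6\right) = -6 - 18 = -24$)
$N{\left(C \right)} = \frac{7}{24} + C^{2} - 26 C - \frac{20}{C}$ ($N{\left(C \right)} = \left(C^{2} - 26 C\right) - \left(- \frac{7}{24} + \frac{20}{C}\right) = \left(C^{2} - 26 C\right) + \left(\frac{7}{24} - \frac{20}{C}\right) = \frac{7}{24} + C^{2} - 26 C - \frac{20}{C}$)
$N{\left(\left(-14 - 3\right) + 15 \right)} \left(-6\right) = \left(\frac{7}{24} + \left(\left(-14 - 3\right) + 15\right)^{2} - 26 \left(\left(-14 - 3\right) + 15\right) - \frac{20}{\left(-14 - 3\right) + 15}\right) \left(-6\right) = \left(\frac{7}{24} + \left(-17 + 15\right)^{2} - 26 \left(-17 + 15\right) - \frac{20}{-17 + 15}\right) \left(-6\right) = \left(\frac{7}{24} + \left(-2\right)^{2} - -52 - \frac{20}{-2}\right) \left(-6\right) = \left(\frac{7}{24} + 4 + 52 - -10\right) \left(-6\right) = \left(\frac{7}{24} + 4 + 52 + 10\right) \left(-6\right) = \frac{1591}{24} \left(-6\right) = - \frac{1591}{4}$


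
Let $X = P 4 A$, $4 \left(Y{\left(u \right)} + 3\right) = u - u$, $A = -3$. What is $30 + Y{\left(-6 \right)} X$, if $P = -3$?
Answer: $-78$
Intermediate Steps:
$Y{\left(u \right)} = -3$ ($Y{\left(u \right)} = -3 + \frac{u - u}{4} = -3 + \frac{1}{4} \cdot 0 = -3 + 0 = -3$)
$X = 36$ ($X = \left(-3\right) 4 \left(-3\right) = \left(-12\right) \left(-3\right) = 36$)
$30 + Y{\left(-6 \right)} X = 30 - 108 = -78$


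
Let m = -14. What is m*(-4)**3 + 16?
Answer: 912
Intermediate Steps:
m*(-4)**3 + 16 = -14*(-4)**3 + 16 = -14*(-64) + 16 = 896 + 16 = 912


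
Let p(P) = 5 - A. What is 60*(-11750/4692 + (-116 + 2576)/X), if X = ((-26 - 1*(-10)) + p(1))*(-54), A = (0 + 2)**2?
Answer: 112490/3519 ≈ 31.966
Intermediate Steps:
A = 4 (A = 2**2 = 4)
p(P) = 1 (p(P) = 5 - 1*4 = 5 - 4 = 1)
X = 810 (X = ((-26 - 1*(-10)) + 1)*(-54) = ((-26 + 10) + 1)*(-54) = (-16 + 1)*(-54) = -15*(-54) = 810)
60*(-11750/4692 + (-116 + 2576)/X) = 60*(-11750/4692 + (-116 + 2576)/810) = 60*(-11750*1/4692 + 2460*(1/810)) = 60*(-5875/2346 + 82/27) = 60*(11249/21114) = 112490/3519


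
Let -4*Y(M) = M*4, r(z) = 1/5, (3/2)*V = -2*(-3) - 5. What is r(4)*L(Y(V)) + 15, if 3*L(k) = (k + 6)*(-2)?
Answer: 643/45 ≈ 14.289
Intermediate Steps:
V = ⅔ (V = 2*(-2*(-3) - 5)/3 = 2*(6 - 5)/3 = (⅔)*1 = ⅔ ≈ 0.66667)
r(z) = ⅕
Y(M) = -M (Y(M) = -M*4/4 = -M)
L(k) = -4 - 2*k/3 (L(k) = ((k + 6)*(-2))/3 = ((6 + k)*(-2))/3 = (-12 - 2*k)/3 = -4 - 2*k/3)
r(4)*L(Y(V)) + 15 = (-4 - (-2)*2/(3*3))/5 + 15 = (-4 - ⅔*(-⅔))/5 + 15 = (-4 + 4/9)/5 + 15 = (⅕)*(-32/9) + 15 = -32/45 + 15 = 643/45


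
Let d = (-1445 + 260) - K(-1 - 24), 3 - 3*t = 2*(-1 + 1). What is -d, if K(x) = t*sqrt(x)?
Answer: 1185 + 5*I ≈ 1185.0 + 5.0*I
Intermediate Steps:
t = 1 (t = 1 - 2*(-1 + 1)/3 = 1 - 2*0/3 = 1 - 1/3*0 = 1 + 0 = 1)
K(x) = sqrt(x) (K(x) = 1*sqrt(x) = sqrt(x))
d = -1185 - 5*I (d = (-1445 + 260) - sqrt(-1 - 24) = -1185 - sqrt(-25) = -1185 - 5*I ≈ -1185.0 - 5.0*I)
-d = -(-1185 - 5*I) = 1185 + 5*I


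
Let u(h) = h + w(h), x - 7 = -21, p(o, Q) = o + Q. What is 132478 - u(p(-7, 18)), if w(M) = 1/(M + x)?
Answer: 397402/3 ≈ 1.3247e+5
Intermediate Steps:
p(o, Q) = Q + o
x = -14 (x = 7 - 21 = -14)
w(M) = 1/(-14 + M) (w(M) = 1/(M - 14) = 1/(-14 + M))
u(h) = h + 1/(-14 + h)
132478 - u(p(-7, 18)) = 132478 - (1 + (18 - 7)*(-14 + (18 - 7)))/(-14 + (18 - 7)) = 132478 - (1 + 11*(-14 + 11))/(-14 + 11) = 132478 - (1 + 11*(-3))/(-3) = 132478 - (-1)*(1 - 33)/3 = 132478 - (-1)*(-32)/3 = 132478 - 1*32/3 = 132478 - 32/3 = 397402/3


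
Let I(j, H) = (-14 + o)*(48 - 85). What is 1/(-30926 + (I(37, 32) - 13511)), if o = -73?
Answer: -1/41218 ≈ -2.4261e-5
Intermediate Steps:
I(j, H) = 3219 (I(j, H) = (-14 - 73)*(48 - 85) = -87*(-37) = 3219)
1/(-30926 + (I(37, 32) - 13511)) = 1/(-30926 + (3219 - 13511)) = 1/(-30926 - 10292) = 1/(-41218) = -1/41218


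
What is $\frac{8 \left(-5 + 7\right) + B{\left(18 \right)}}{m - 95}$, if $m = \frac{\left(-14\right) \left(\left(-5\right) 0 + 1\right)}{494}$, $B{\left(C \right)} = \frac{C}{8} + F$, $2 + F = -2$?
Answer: $- \frac{4693}{31296} \approx -0.14996$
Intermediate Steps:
$F = -4$ ($F = -2 - 2 = -4$)
$B{\left(C \right)} = -4 + \frac{C}{8}$ ($B{\left(C \right)} = \frac{C}{8} - 4 = -4 + \frac{C}{8}$)
$m = - \frac{7}{247}$ ($m = - 14 \left(0 + 1\right) \frac{1}{494} = \left(-14\right) 1 \cdot \frac{1}{494} = \left(-14\right) \frac{1}{494} = - \frac{7}{247} \approx -0.02834$)
$\frac{8 \left(-5 + 7\right) + B{\left(18 \right)}}{m - 95} = \frac{8 \left(-5 + 7\right) + \left(-4 + \frac{1}{8} \cdot 18\right)}{- \frac{7}{247} - 95} = \frac{8 \cdot 2 + \left(-4 + \frac{9}{4}\right)}{- \frac{23472}{247}} = \left(16 - \frac{7}{4}\right) \left(- \frac{247}{23472}\right) = \frac{57}{4} \left(- \frac{247}{23472}\right) = - \frac{4693}{31296}$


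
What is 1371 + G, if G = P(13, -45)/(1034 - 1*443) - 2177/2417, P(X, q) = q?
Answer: 652335155/476149 ≈ 1370.0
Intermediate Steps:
G = -465124/476149 (G = -45/(1034 - 1*443) - 2177/2417 = -45/(1034 - 443) - 2177*1/2417 = -45/591 - 2177/2417 = -45*1/591 - 2177/2417 = -15/197 - 2177/2417 = -465124/476149 ≈ -0.97685)
1371 + G = 1371 - 465124/476149 = 652335155/476149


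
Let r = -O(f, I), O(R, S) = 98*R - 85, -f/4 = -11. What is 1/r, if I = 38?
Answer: -1/4227 ≈ -0.00023657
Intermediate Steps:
f = 44 (f = -4*(-11) = 44)
O(R, S) = -85 + 98*R
r = -4227 (r = -(-85 + 98*44) = -(-85 + 4312) = -1*4227 = -4227)
1/r = 1/(-4227) = -1/4227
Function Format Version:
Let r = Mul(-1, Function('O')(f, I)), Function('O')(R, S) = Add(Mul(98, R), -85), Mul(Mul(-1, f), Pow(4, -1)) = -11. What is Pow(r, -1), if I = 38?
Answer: Rational(-1, 4227) ≈ -0.00023657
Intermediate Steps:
f = 44 (f = Mul(-4, -11) = 44)
Function('O')(R, S) = Add(-85, Mul(98, R))
r = -4227 (r = Mul(-1, Add(-85, Mul(98, 44))) = Mul(-1, Add(-85, 4312)) = Mul(-1, 4227) = -4227)
Pow(r, -1) = Pow(-4227, -1) = Rational(-1, 4227)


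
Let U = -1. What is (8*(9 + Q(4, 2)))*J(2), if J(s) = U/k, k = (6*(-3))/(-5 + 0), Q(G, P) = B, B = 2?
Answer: -220/9 ≈ -24.444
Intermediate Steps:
Q(G, P) = 2
k = 18/5 (k = -18/(-5) = -18*(-⅕) = 18/5 ≈ 3.6000)
J(s) = -5/18 (J(s) = -1/18/5 = -1*5/18 = -5/18)
(8*(9 + Q(4, 2)))*J(2) = (8*(9 + 2))*(-5/18) = (8*11)*(-5/18) = 88*(-5/18) = -220/9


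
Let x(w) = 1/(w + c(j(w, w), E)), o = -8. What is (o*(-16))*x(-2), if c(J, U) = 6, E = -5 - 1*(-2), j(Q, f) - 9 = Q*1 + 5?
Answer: 32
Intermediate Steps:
j(Q, f) = 14 + Q (j(Q, f) = 9 + (Q*1 + 5) = 9 + (Q + 5) = 9 + (5 + Q) = 14 + Q)
E = -3 (E = -5 + 2 = -3)
x(w) = 1/(6 + w) (x(w) = 1/(w + 6) = 1/(6 + w))
(o*(-16))*x(-2) = (-8*(-16))/(6 - 2) = 128/4 = 128*(¼) = 32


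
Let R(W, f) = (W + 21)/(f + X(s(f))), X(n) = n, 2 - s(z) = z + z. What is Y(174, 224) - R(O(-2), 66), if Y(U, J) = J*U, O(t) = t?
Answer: 2494483/64 ≈ 38976.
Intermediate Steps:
s(z) = 2 - 2*z (s(z) = 2 - (z + z) = 2 - 2*z)
R(W, f) = (21 + W)/(2 - f) (R(W, f) = (W + 21)/(f + (2 - 2*f)) = (21 + W)/(2 - f))
Y(174, 224) - R(O(-2), 66) = 224*174 - (21 - 2)/(2 - 1*66) = 38976 - 19/(2 - 66) = 38976 - 19/(-64) = 38976 - (-1)*19/64 = 38976 - 1*(-19/64) = 38976 + 19/64 = 2494483/64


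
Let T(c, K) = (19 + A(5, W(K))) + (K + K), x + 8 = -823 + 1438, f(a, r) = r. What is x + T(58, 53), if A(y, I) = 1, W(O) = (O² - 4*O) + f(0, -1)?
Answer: 733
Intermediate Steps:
W(O) = -1 + O² - 4*O (W(O) = (O² - 4*O) - 1 = -1 + O² - 4*O)
x = 607 (x = -8 + (-823 + 1438) = -8 + 615 = 607)
T(c, K) = 20 + 2*K (T(c, K) = (19 + 1) + (K + K) = 20 + 2*K)
x + T(58, 53) = 607 + (20 + 2*53) = 607 + (20 + 106) = 607 + 126 = 733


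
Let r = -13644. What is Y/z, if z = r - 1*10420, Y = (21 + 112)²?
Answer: -17689/24064 ≈ -0.73508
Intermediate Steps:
Y = 17689 (Y = 133² = 17689)
z = -24064 (z = -13644 - 1*10420 = -13644 - 10420 = -24064)
Y/z = 17689/(-24064) = 17689*(-1/24064) = -17689/24064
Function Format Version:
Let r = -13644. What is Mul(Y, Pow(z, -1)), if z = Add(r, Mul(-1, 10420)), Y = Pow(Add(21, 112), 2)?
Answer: Rational(-17689, 24064) ≈ -0.73508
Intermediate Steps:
Y = 17689 (Y = Pow(133, 2) = 17689)
z = -24064 (z = Add(-13644, Mul(-1, 10420)) = Add(-13644, -10420) = -24064)
Mul(Y, Pow(z, -1)) = Mul(17689, Pow(-24064, -1)) = Mul(17689, Rational(-1, 24064)) = Rational(-17689, 24064)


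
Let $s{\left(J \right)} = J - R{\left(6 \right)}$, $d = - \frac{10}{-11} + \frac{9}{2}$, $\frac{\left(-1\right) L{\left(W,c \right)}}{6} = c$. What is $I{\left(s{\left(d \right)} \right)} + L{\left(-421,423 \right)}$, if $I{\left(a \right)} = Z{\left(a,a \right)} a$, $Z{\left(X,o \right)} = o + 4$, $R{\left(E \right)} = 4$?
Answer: $- \frac{1224703}{484} \approx -2530.4$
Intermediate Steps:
$L{\left(W,c \right)} = - 6 c$
$d = \frac{119}{22}$ ($d = \left(-10\right) \left(- \frac{1}{11}\right) + 9 \cdot \frac{1}{2} = \frac{10}{11} + \frac{9}{2} = \frac{119}{22} \approx 5.4091$)
$Z{\left(X,o \right)} = 4 + o$
$s{\left(J \right)} = -4 + J$ ($s{\left(J \right)} = J - 4 = -4 + J$)
$I{\left(a \right)} = a \left(4 + a\right)$ ($I{\left(a \right)} = \left(4 + a\right) a = a \left(4 + a\right)$)
$I{\left(s{\left(d \right)} \right)} + L{\left(-421,423 \right)} = \left(-4 + \frac{119}{22}\right) \left(4 + \left(-4 + \frac{119}{22}\right)\right) - 2538 = \frac{31 \left(4 + \frac{31}{22}\right)}{22} - 2538 = \frac{31}{22} \cdot \frac{119}{22} - 2538 = \frac{3689}{484} - 2538 = - \frac{1224703}{484}$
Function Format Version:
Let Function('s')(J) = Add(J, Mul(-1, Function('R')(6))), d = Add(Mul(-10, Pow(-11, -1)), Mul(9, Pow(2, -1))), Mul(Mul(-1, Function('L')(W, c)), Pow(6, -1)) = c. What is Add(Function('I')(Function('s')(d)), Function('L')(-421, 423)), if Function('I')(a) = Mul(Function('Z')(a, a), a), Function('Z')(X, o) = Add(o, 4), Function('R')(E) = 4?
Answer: Rational(-1224703, 484) ≈ -2530.4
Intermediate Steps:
Function('L')(W, c) = Mul(-6, c)
d = Rational(119, 22) (d = Add(Mul(-10, Rational(-1, 11)), Mul(9, Rational(1, 2))) = Add(Rational(10, 11), Rational(9, 2)) = Rational(119, 22) ≈ 5.4091)
Function('Z')(X, o) = Add(4, o)
Function('s')(J) = Add(-4, J) (Function('s')(J) = Add(J, Mul(-1, 4)) = Add(J, -4) = Add(-4, J))
Function('I')(a) = Mul(a, Add(4, a)) (Function('I')(a) = Mul(Add(4, a), a) = Mul(a, Add(4, a)))
Add(Function('I')(Function('s')(d)), Function('L')(-421, 423)) = Add(Mul(Add(-4, Rational(119, 22)), Add(4, Add(-4, Rational(119, 22)))), Mul(-6, 423)) = Add(Mul(Rational(31, 22), Add(4, Rational(31, 22))), -2538) = Add(Mul(Rational(31, 22), Rational(119, 22)), -2538) = Add(Rational(3689, 484), -2538) = Rational(-1224703, 484)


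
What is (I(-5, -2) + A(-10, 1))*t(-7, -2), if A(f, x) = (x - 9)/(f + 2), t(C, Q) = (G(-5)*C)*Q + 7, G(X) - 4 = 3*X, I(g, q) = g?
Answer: 588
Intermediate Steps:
G(X) = 4 + 3*X
t(C, Q) = 7 - 11*C*Q (t(C, Q) = ((4 + 3*(-5))*C)*Q + 7 = ((4 - 15)*C)*Q + 7 = (-11*C)*Q + 7 = -11*C*Q + 7 = 7 - 11*C*Q)
A(f, x) = (-9 + x)/(2 + f)
(I(-5, -2) + A(-10, 1))*t(-7, -2) = (-5 + (-9 + 1)/(2 - 10))*(7 - 11*(-7)*(-2)) = (-5 - 8/(-8))*(7 - 154) = (-5 - ⅛*(-8))*(-147) = (-5 + 1)*(-147) = -4*(-147) = 588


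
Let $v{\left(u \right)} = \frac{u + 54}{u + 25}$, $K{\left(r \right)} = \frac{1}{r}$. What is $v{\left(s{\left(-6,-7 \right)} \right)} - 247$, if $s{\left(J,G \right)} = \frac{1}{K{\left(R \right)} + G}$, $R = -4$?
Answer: $- \frac{176525}{721} \approx -244.83$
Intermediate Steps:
$s{\left(J,G \right)} = \frac{1}{- \frac{1}{4} + G}$ ($s{\left(J,G \right)} = \frac{1}{\frac{1}{-4} + G} = \frac{1}{- \frac{1}{4} + G}$)
$v{\left(u \right)} = \frac{54 + u}{25 + u}$
$v{\left(s{\left(-6,-7 \right)} \right)} - 247 = \frac{54 + \frac{4}{-1 + 4 \left(-7\right)}}{25 + \frac{4}{-1 + 4 \left(-7\right)}} - 247 = \frac{54 + \frac{4}{-1 - 28}}{25 + \frac{4}{-1 - 28}} - 247 = \frac{54 + \frac{4}{-29}}{25 + \frac{4}{-29}} - 247 = \frac{54 + 4 \left(- \frac{1}{29}\right)}{25 + 4 \left(- \frac{1}{29}\right)} - 247 = \frac{54 - \frac{4}{29}}{25 - \frac{4}{29}} - 247 = \frac{1}{\frac{721}{29}} \cdot \frac{1562}{29} - 247 = \frac{29}{721} \cdot \frac{1562}{29} - 247 = \frac{1562}{721} - 247 = - \frac{176525}{721}$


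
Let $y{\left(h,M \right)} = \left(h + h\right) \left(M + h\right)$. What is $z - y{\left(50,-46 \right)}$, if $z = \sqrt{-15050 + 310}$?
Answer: $-400 + 2 i \sqrt{3685} \approx -400.0 + 121.41 i$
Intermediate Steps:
$y{\left(h,M \right)} = 2 h \left(M + h\right)$
$z = 2 i \sqrt{3685}$ ($z = \sqrt{-14740} = 2 i \sqrt{3685} \approx 121.41 i$)
$z - y{\left(50,-46 \right)} = 2 i \sqrt{3685} - 2 \cdot 50 \left(-46 + 50\right) = 2 i \sqrt{3685} - 2 \cdot 50 \cdot 4 = 2 i \sqrt{3685} - 400 = -400 + 2 i \sqrt{3685}$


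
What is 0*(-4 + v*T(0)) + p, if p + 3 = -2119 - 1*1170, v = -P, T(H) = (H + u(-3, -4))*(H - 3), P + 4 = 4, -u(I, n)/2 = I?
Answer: -3292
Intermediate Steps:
u(I, n) = -2*I
P = 0 (P = -4 + 4 = 0)
T(H) = (-3 + H)*(6 + H) (T(H) = (H - 2*(-3))*(H - 3) = (H + 6)*(-3 + H) = (6 + H)*(-3 + H) = (-3 + H)*(6 + H))
v = 0 (v = -1*0 = 0)
p = -3292 (p = -3 + (-2119 - 1*1170) = -3 + (-2119 - 1170) = -3 - 3289 = -3292)
0*(-4 + v*T(0)) + p = 0*(-4 + 0*(-18 + 0² + 3*0)) - 3292 = 0*(-4 + 0*(-18 + 0 + 0)) - 3292 = 0*(-4 + 0*(-18)) - 3292 = 0*(-4 + 0) - 3292 = 0*(-4) - 3292 = 0 - 3292 = -3292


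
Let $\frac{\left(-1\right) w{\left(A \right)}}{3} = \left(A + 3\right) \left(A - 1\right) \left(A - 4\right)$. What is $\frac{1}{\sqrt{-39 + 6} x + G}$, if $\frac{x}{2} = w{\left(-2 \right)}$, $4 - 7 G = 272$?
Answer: $- \frac{469}{4733128} + \frac{1323 i \sqrt{33}}{4733128} \approx -9.9089 \cdot 10^{-5} + 0.0016057 i$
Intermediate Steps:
$G = - \frac{268}{7}$ ($G = \frac{4}{7} - \frac{272}{7} = - \frac{268}{7} \approx -38.286$)
$w{\left(A \right)} = - 3 \left(-1 + A\right) \left(-4 + A\right) \left(3 + A\right)$ ($w{\left(A \right)} = - 3 \left(A + 3\right) \left(A - 1\right) \left(A - 4\right) = - 3 \left(3 + A\right) \left(-1 + A\right) \left(-4 + A\right) = - 3 \left(-1 + A\right) \left(3 + A\right) \left(-4 + A\right) = - 3 \left(-1 + A\right) \left(-4 + A\right) \left(3 + A\right)$)
$x = -108$ ($x = 2 \left(-36 - 3 \left(-2\right)^{3} + 6 \left(-2\right)^{2} + 33 \left(-2\right)\right) = 2 \left(-36 - -24 + 6 \cdot 4 - 66\right) = 2 \left(-36 + 24 + 24 - 66\right) = 2 \left(-54\right) = -108$)
$\frac{1}{\sqrt{-39 + 6} x + G} = \frac{1}{\sqrt{-39 + 6} \left(-108\right) - \frac{268}{7}} = \frac{1}{\sqrt{-33} \left(-108\right) - \frac{268}{7}} = \frac{1}{i \sqrt{33} \left(-108\right) - \frac{268}{7}} = \frac{1}{- 108 i \sqrt{33} - \frac{268}{7}} = \frac{1}{- \frac{268}{7} - 108 i \sqrt{33}}$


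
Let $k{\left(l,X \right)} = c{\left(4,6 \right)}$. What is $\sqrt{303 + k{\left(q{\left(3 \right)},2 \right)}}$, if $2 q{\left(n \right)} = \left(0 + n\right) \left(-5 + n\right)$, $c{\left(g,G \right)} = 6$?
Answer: $\sqrt{309} \approx 17.578$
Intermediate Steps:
$q{\left(n \right)} = \frac{n \left(-5 + n\right)}{2}$ ($q{\left(n \right)} = \frac{\left(0 + n\right) \left(-5 + n\right)}{2} = \frac{n \left(-5 + n\right)}{2}$)
$k{\left(l,X \right)} = 6$
$\sqrt{303 + k{\left(q{\left(3 \right)},2 \right)}} = \sqrt{303 + 6} = \sqrt{309}$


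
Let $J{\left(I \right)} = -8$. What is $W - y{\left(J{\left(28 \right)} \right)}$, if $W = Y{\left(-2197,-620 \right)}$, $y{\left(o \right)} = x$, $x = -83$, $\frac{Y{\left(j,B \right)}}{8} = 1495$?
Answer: $12043$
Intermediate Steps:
$Y{\left(j,B \right)} = 11960$ ($Y{\left(j,B \right)} = 8 \cdot 1495 = 11960$)
$y{\left(o \right)} = -83$
$W = 11960$
$W - y{\left(J{\left(28 \right)} \right)} = 11960 - -83 = 11960 + 83 = 12043$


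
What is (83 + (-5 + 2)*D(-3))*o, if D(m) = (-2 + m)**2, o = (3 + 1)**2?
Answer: 128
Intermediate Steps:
o = 16 (o = 4**2 = 16)
(83 + (-5 + 2)*D(-3))*o = (83 + (-5 + 2)*(-2 - 3)**2)*16 = (83 - 3*(-5)**2)*16 = (83 - 3*25)*16 = (83 - 75)*16 = 8*16 = 128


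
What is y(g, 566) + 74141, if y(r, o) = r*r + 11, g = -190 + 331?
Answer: 94033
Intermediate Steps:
g = 141
y(r, o) = 11 + r**2 (y(r, o) = r**2 + 11 = 11 + r**2)
y(g, 566) + 74141 = (11 + 141**2) + 74141 = (11 + 19881) + 74141 = 19892 + 74141 = 94033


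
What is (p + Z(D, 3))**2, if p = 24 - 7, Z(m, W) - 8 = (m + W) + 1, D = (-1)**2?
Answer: 900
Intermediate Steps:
D = 1
Z(m, W) = 9 + W + m (Z(m, W) = 8 + ((m + W) + 1) = 8 + ((W + m) + 1) = 8 + (1 + W + m) = 9 + W + m)
p = 17
(p + Z(D, 3))**2 = (17 + (9 + 3 + 1))**2 = (17 + 13)**2 = 30**2 = 900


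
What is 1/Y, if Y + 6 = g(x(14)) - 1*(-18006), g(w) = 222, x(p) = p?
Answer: 1/18222 ≈ 5.4879e-5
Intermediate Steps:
Y = 18222 (Y = -6 + (222 - 1*(-18006)) = -6 + (222 + 18006) = -6 + 18228 = 18222)
1/Y = 1/18222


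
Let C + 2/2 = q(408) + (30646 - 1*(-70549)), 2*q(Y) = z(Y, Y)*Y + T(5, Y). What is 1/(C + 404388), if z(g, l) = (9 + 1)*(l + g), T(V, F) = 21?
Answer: 2/4340465 ≈ 4.6078e-7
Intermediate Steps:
z(g, l) = 10*g + 10*l (z(g, l) = 10*(g + l) = 10*g + 10*l)
q(Y) = 21/2 + 10*Y² (q(Y) = ((10*Y + 10*Y)*Y + 21)/2 = ((20*Y)*Y + 21)/2 = (20*Y² + 21)/2 = (21 + 20*Y²)/2 = 21/2 + 10*Y²)
C = 3531689/2 (C = -1 + ((21/2 + 10*408²) + (30646 - 1*(-70549))) = -1 + ((21/2 + 10*166464) + (30646 + 70549)) = -1 + ((21/2 + 1664640) + 101195) = -1 + (3329301/2 + 101195) = -1 + 3531691/2 = 3531689/2 ≈ 1.7658e+6)
1/(C + 404388) = 1/(3531689/2 + 404388) = 1/(4340465/2) = 2/4340465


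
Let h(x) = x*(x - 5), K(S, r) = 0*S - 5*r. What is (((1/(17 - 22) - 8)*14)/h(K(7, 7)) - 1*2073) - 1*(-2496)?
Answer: 211459/500 ≈ 422.92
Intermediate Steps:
K(S, r) = -5*r (K(S, r) = 0 - 5*r = -5*r)
h(x) = x*(-5 + x)
(((1/(17 - 22) - 8)*14)/h(K(7, 7)) - 1*2073) - 1*(-2496) = (((1/(17 - 22) - 8)*14)/(((-5*7)*(-5 - 5*7))) - 1*2073) - 1*(-2496) = (((1/(-5) - 8)*14)/((-35*(-5 - 35))) - 2073) + 2496 = (((-⅕ - 8)*14)/((-35*(-40))) - 2073) + 2496 = (-41/5*14/1400 - 2073) + 2496 = (-574/5*1/1400 - 2073) + 2496 = (-41/500 - 2073) + 2496 = -1036541/500 + 2496 = 211459/500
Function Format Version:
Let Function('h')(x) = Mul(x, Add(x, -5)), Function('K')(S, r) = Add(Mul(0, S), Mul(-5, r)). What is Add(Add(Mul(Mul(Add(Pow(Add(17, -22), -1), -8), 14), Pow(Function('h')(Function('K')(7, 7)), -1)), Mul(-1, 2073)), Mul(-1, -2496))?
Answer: Rational(211459, 500) ≈ 422.92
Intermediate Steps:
Function('K')(S, r) = Mul(-5, r) (Function('K')(S, r) = Add(0, Mul(-5, r)) = Mul(-5, r))
Function('h')(x) = Mul(x, Add(-5, x))
Add(Add(Mul(Mul(Add(Pow(Add(17, -22), -1), -8), 14), Pow(Function('h')(Function('K')(7, 7)), -1)), Mul(-1, 2073)), Mul(-1, -2496)) = Add(Add(Mul(Mul(Add(Pow(Add(17, -22), -1), -8), 14), Pow(Mul(Mul(-5, 7), Add(-5, Mul(-5, 7))), -1)), Mul(-1, 2073)), Mul(-1, -2496)) = Add(Add(Mul(Mul(Add(Pow(-5, -1), -8), 14), Pow(Mul(-35, Add(-5, -35)), -1)), -2073), 2496) = Add(Add(Mul(Mul(Add(Rational(-1, 5), -8), 14), Pow(Mul(-35, -40), -1)), -2073), 2496) = Add(Add(Mul(Mul(Rational(-41, 5), 14), Pow(1400, -1)), -2073), 2496) = Add(Add(Mul(Rational(-574, 5), Rational(1, 1400)), -2073), 2496) = Add(Add(Rational(-41, 500), -2073), 2496) = Add(Rational(-1036541, 500), 2496) = Rational(211459, 500)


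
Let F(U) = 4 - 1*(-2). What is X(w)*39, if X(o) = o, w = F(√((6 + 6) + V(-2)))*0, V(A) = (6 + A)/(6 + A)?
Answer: 0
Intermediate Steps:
V(A) = 1
F(U) = 6 (F(U) = 4 + 2 = 6)
w = 0 (w = 6*0 = 0)
X(w)*39 = 0*39 = 0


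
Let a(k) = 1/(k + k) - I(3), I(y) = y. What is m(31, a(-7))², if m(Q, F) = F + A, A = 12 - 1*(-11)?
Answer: 77841/196 ≈ 397.15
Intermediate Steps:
A = 23 (A = 12 + 11 = 23)
a(k) = -3 + 1/(2*k) (a(k) = 1/(k + k) - 1*3 = 1/(2*k) - 3 = -3 + 1/(2*k))
m(Q, F) = 23 + F (m(Q, F) = F + 23 = 23 + F)
m(31, a(-7))² = (23 + (-3 + (½)/(-7)))² = (23 + (-3 + (½)*(-⅐)))² = (23 + (-3 - 1/14))² = (23 - 43/14)² = (279/14)² = 77841/196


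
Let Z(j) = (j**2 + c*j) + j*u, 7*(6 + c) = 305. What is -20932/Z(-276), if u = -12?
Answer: -36631/120957 ≈ -0.30284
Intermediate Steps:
c = 263/7 (c = -6 + (1/7)*305 = -6 + 305/7 = 263/7 ≈ 37.571)
Z(j) = j**2 + 179*j/7 (Z(j) = (j**2 + 263*j/7) + j*(-12) = (j**2 + 263*j/7) - 12*j = j**2 + 179*j/7)
-20932/Z(-276) = -20932*(-7/(276*(179 + 7*(-276)))) = -20932*(-7/(276*(179 - 1932))) = -20932/((1/7)*(-276)*(-1753)) = -20932/483828/7 = -20932*7/483828 = -36631/120957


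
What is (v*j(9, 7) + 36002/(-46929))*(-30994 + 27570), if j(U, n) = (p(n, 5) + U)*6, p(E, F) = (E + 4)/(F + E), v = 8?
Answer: -76362739648/46929 ≈ -1.6272e+6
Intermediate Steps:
p(E, F) = (4 + E)/(E + F)
j(U, n) = 6*U + 6*(4 + n)/(5 + n) (j(U, n) = ((4 + n)/(n + 5) + U)*6 = ((4 + n)/(5 + n) + U)*6 = (U + (4 + n)/(5 + n))*6 = 6*U + 6*(4 + n)/(5 + n))
(v*j(9, 7) + 36002/(-46929))*(-30994 + 27570) = (8*(6*(4 + 7 + 9*(5 + 7))/(5 + 7)) + 36002/(-46929))*(-30994 + 27570) = (8*(6*(4 + 7 + 9*12)/12) + 36002*(-1/46929))*(-3424) = (8*(6*(1/12)*(4 + 7 + 108)) - 36002/46929)*(-3424) = (8*(6*(1/12)*119) - 36002/46929)*(-3424) = (8*(119/2) - 36002/46929)*(-3424) = (476 - 36002/46929)*(-3424) = (22302202/46929)*(-3424) = -76362739648/46929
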